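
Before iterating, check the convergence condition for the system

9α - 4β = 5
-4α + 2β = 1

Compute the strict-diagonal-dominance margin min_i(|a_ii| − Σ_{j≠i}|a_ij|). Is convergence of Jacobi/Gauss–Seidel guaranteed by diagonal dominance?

-2

row 1: |9| − (4) = 5
row 2: |2| − (4) = -2
minimum over rows = -2 → not strictly diagonally dominant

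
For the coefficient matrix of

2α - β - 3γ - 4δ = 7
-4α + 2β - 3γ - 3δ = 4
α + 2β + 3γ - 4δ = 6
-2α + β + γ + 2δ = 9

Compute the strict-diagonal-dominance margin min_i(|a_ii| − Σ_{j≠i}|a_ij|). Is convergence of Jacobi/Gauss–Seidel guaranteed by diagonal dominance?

row 1: |2| − (1+3+4) = -6
row 2: |2| − (4+3+3) = -8
row 3: |3| − (1+2+4) = -4
row 4: |2| − (2+1+1) = -2
minimum over rows = -8 → not strictly diagonally dominant

-8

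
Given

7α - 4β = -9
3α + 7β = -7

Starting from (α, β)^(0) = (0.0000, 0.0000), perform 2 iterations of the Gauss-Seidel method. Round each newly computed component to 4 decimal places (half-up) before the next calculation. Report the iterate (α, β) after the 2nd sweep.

(-1.5423, -0.3390)

Iteration 1:
  α = (-9 - (-4)·0.0000) / (7) = -1.2857
  β = (-7 - (3)·-1.2857) / (7) = -0.4490
Iteration 2:
  α = (-9 - (-4)·-0.4490) / (7) = -1.5423
  β = (-7 - (3)·-1.5423) / (7) = -0.3390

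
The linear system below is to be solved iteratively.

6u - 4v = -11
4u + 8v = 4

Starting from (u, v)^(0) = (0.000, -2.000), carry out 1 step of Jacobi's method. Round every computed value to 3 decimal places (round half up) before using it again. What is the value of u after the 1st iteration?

Iteration 1:
  u = (-11 - (-4)·-2.000) / (6) = -3.167
  v = (4 - (4)·0.000) / (8) = 0.500

-3.167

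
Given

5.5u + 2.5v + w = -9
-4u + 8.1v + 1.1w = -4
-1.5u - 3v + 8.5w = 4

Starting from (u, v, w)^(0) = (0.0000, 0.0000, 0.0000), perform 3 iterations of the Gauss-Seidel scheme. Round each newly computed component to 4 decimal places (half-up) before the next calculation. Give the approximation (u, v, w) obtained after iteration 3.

Iteration 1:
  u = (-9 - (2.5)·0.0000 - (1)·0.0000) / (5.5) = -1.6364
  v = (-4 - (-4)·-1.6364 - (1.1)·0.0000) / (8.1) = -1.3019
  w = (4 - (-1.5)·-1.6364 - (-3)·-1.3019) / (8.5) = -0.2777
Iteration 2:
  u = (-9 - (2.5)·-1.3019 - (1)·-0.2777) / (5.5) = -0.9941
  v = (-4 - (-4)·-0.9941 - (1.1)·-0.2777) / (8.1) = -0.9470
  w = (4 - (-1.5)·-0.9941 - (-3)·-0.9470) / (8.5) = -0.0391
Iteration 3:
  u = (-9 - (2.5)·-0.9470 - (1)·-0.0391) / (5.5) = -1.1988
  v = (-4 - (-4)·-1.1988 - (1.1)·-0.0391) / (8.1) = -1.0805
  w = (4 - (-1.5)·-1.1988 - (-3)·-1.0805) / (8.5) = -0.1223

(-1.1988, -1.0805, -0.1223)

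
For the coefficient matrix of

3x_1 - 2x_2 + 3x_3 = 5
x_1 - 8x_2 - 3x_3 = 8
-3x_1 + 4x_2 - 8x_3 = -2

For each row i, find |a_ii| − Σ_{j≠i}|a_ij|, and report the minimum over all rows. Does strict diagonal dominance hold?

row 1: |3| − (2+3) = -2
row 2: |-8| − (1+3) = 4
row 3: |-8| − (3+4) = 1
minimum over rows = -2 → not strictly diagonally dominant

-2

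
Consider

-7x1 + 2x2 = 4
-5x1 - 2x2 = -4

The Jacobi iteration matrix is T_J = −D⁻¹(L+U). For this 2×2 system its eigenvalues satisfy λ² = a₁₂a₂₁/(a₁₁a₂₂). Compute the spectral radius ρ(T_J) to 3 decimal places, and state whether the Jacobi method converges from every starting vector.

0.845

a₁₂a₂₁/(a₁₁a₂₂) = (2)·(-5) / ((-7)·(-2)) = -0.714286
ρ = √|-0.714286| = √0.714286 = 0.845
ρ < 1, so Jacobi converges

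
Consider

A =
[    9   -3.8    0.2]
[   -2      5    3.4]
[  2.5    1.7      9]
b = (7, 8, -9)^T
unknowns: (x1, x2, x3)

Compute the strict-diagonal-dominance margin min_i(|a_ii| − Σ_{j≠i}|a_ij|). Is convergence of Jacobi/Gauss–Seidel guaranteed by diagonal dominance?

row 1: |9| − (3.8+0.2) = 5
row 2: |5| − (2+3.4) = -0.4
row 3: |9| − (2.5+1.7) = 4.8
minimum over rows = -0.4 → not strictly diagonally dominant

-0.4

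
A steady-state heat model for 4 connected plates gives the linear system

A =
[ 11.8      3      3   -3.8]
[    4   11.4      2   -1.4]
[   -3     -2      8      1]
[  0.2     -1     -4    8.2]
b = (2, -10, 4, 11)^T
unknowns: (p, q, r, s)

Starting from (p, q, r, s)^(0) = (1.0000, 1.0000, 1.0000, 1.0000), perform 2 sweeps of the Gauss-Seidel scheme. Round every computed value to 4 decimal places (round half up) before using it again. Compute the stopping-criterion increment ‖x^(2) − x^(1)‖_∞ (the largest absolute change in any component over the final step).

0.8038

Iteration 1:
  p = (2 - (3)·1.0000 - (3)·1.0000 - (-3.8)·1.0000) / (11.8) = -0.0169
  q = (-10 - (4)·-0.0169 - (2)·1.0000 - (-1.4)·1.0000) / (11.4) = -0.9239
  r = (4 - (-3)·-0.0169 - (-2)·-0.9239 - (1)·1.0000) / (8) = 0.1377
  s = (11 - (0.2)·-0.0169 - (-1)·-0.9239 - (-4)·0.1377) / (8.2) = 1.2964
Iteration 2:
  p = (2 - (3)·-0.9239 - (3)·0.1377 - (-3.8)·1.2964) / (11.8) = 0.7869
  q = (-10 - (4)·0.7869 - (2)·0.1377 - (-1.4)·1.2964) / (11.4) = -1.0182
  r = (4 - (-3)·0.7869 - (-2)·-1.0182 - (1)·1.2964) / (8) = 0.3785
  s = (11 - (0.2)·0.7869 - (-1)·-1.0182 - (-4)·0.3785) / (8.2) = 1.3827
Change: (0.8038, -0.0943, 0.2408, 0.0863) → max |·| = 0.8038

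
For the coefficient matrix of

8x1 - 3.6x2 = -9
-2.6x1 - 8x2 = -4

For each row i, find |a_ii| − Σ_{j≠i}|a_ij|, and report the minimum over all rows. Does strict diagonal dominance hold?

4.4

row 1: |8| − (3.6) = 4.4
row 2: |-8| − (2.6) = 5.4
minimum over rows = 4.4 → strictly diagonally dominant (convergence guaranteed)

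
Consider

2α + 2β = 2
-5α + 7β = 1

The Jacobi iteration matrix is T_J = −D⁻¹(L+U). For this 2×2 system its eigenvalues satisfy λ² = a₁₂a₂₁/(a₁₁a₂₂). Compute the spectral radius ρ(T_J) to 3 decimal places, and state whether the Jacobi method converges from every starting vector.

0.845

a₁₂a₂₁/(a₁₁a₂₂) = (2)·(-5) / ((2)·(7)) = -0.714286
ρ = √|-0.714286| = √0.714286 = 0.845
ρ < 1, so Jacobi converges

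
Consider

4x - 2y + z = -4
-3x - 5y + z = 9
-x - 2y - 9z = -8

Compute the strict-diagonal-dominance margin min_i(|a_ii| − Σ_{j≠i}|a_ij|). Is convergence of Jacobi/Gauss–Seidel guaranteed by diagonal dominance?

1

row 1: |4| − (2+1) = 1
row 2: |-5| − (3+1) = 1
row 3: |-9| − (1+2) = 6
minimum over rows = 1 → strictly diagonally dominant (convergence guaranteed)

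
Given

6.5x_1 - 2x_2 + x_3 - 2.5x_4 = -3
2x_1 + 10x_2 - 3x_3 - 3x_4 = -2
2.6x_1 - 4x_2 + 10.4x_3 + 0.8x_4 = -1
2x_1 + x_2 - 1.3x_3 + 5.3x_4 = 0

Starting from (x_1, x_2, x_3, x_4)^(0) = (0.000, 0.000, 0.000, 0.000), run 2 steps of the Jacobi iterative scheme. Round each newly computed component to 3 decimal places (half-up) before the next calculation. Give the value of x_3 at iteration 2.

Iteration 1:
  x_1 = (-3 - (-2)·0.000 - (1)·0.000 - (-2.5)·0.000) / (6.5) = -0.462
  x_2 = (-2 - (2)·0.000 - (-3)·0.000 - (-3)·0.000) / (10) = -0.200
  x_3 = (-1 - (2.6)·0.000 - (-4)·0.000 - (0.8)·0.000) / (10.4) = -0.096
  x_4 = (0 - (2)·0.000 - (1)·0.000 - (-1.3)·0.000) / (5.3) = 0.000
Iteration 2:
  x_1 = (-3 - (-2)·-0.200 - (1)·-0.096 - (-2.5)·0.000) / (6.5) = -0.508
  x_2 = (-2 - (2)·-0.462 - (-3)·-0.096 - (-3)·0.000) / (10) = -0.136
  x_3 = (-1 - (2.6)·-0.462 - (-4)·-0.200 - (0.8)·0.000) / (10.4) = -0.058
  x_4 = (0 - (2)·-0.462 - (1)·-0.200 - (-1.3)·-0.096) / (5.3) = 0.189

-0.058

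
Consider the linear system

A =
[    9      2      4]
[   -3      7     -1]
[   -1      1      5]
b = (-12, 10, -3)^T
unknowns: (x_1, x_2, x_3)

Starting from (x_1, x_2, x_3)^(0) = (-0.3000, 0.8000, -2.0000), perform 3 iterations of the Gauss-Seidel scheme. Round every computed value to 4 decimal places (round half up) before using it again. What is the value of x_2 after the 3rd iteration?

Iteration 1:
  x_1 = (-12 - (2)·0.8000 - (4)·-2.0000) / (9) = -0.6222
  x_2 = (10 - (-3)·-0.6222 - (-1)·-2.0000) / (7) = 0.8762
  x_3 = (-3 - (-1)·-0.6222 - (1)·0.8762) / (5) = -0.8997
Iteration 2:
  x_1 = (-12 - (2)·0.8762 - (4)·-0.8997) / (9) = -1.1282
  x_2 = (10 - (-3)·-1.1282 - (-1)·-0.8997) / (7) = 0.8165
  x_3 = (-3 - (-1)·-1.1282 - (1)·0.8165) / (5) = -0.9889
Iteration 3:
  x_1 = (-12 - (2)·0.8165 - (4)·-0.9889) / (9) = -1.0753
  x_2 = (10 - (-3)·-1.0753 - (-1)·-0.9889) / (7) = 0.8265
  x_3 = (-3 - (-1)·-1.0753 - (1)·0.8265) / (5) = -0.9804

0.8265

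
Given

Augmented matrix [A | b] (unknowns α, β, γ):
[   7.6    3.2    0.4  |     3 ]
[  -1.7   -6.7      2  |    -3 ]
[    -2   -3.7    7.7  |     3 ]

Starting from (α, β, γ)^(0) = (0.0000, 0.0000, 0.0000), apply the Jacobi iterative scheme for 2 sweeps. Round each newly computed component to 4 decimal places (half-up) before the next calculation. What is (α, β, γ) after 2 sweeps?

Iteration 1:
  α = (3 - (3.2)·0.0000 - (0.4)·0.0000) / (7.6) = 0.3947
  β = (-3 - (-1.7)·0.0000 - (2)·0.0000) / (-6.7) = 0.4478
  γ = (3 - (-2)·0.0000 - (-3.7)·0.0000) / (7.7) = 0.3896
Iteration 2:
  α = (3 - (3.2)·0.4478 - (0.4)·0.3896) / (7.6) = 0.1857
  β = (-3 - (-1.7)·0.3947 - (2)·0.3896) / (-6.7) = 0.4639
  γ = (3 - (-2)·0.3947 - (-3.7)·0.4478) / (7.7) = 0.7073

(0.1857, 0.4639, 0.7073)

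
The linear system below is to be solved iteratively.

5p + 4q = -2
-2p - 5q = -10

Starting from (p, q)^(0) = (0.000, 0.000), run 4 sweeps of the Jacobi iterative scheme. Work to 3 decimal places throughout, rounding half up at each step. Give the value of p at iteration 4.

-2.640

Iteration 1:
  p = (-2 - (4)·0.000) / (5) = -0.400
  q = (-10 - (-2)·0.000) / (-5) = 2.000
Iteration 2:
  p = (-2 - (4)·2.000) / (5) = -2.000
  q = (-10 - (-2)·-0.400) / (-5) = 2.160
Iteration 3:
  p = (-2 - (4)·2.160) / (5) = -2.128
  q = (-10 - (-2)·-2.000) / (-5) = 2.800
Iteration 4:
  p = (-2 - (4)·2.800) / (5) = -2.640
  q = (-10 - (-2)·-2.128) / (-5) = 2.851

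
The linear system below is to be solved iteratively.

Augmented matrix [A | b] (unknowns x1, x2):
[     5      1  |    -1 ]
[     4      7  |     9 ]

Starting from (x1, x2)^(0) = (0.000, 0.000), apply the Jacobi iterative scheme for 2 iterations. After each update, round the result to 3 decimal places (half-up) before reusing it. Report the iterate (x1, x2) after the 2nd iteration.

(-0.457, 1.400)

Iteration 1:
  x1 = (-1 - (1)·0.000) / (5) = -0.200
  x2 = (9 - (4)·0.000) / (7) = 1.286
Iteration 2:
  x1 = (-1 - (1)·1.286) / (5) = -0.457
  x2 = (9 - (4)·-0.200) / (7) = 1.400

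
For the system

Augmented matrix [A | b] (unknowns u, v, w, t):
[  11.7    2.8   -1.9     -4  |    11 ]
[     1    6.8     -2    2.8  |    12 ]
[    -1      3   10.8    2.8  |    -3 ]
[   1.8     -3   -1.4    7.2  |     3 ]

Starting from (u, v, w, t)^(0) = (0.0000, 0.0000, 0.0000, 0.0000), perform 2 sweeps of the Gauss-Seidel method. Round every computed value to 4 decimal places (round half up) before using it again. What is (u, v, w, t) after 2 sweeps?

Iteration 1:
  u = (11 - (2.8)·0.0000 - (-1.9)·0.0000 - (-4)·0.0000) / (11.7) = 0.9402
  v = (12 - (1)·0.9402 - (-2)·0.0000 - (2.8)·0.0000) / (6.8) = 1.6264
  w = (-3 - (-1)·0.9402 - (3)·1.6264 - (2.8)·0.0000) / (10.8) = -0.6425
  t = (3 - (1.8)·0.9402 - (-3)·1.6264 - (-1.4)·-0.6425) / (7.2) = 0.7344
Iteration 2:
  u = (11 - (2.8)·1.6264 - (-1.9)·-0.6425 - (-4)·0.7344) / (11.7) = 0.6977
  v = (12 - (1)·0.6977 - (-2)·-0.6425 - (2.8)·0.7344) / (6.8) = 1.1707
  w = (-3 - (-1)·0.6977 - (3)·1.1707 - (2.8)·0.7344) / (10.8) = -0.7288
  t = (3 - (1.8)·0.6977 - (-3)·1.1707 - (-1.4)·-0.7288) / (7.2) = 0.5883

(0.6977, 1.1707, -0.7288, 0.5883)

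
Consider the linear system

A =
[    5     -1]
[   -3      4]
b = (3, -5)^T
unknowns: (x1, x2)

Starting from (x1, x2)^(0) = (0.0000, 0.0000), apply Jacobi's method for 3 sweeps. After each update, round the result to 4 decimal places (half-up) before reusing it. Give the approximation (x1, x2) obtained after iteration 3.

(0.4400, -0.9875)

Iteration 1:
  x1 = (3 - (-1)·0.0000) / (5) = 0.6000
  x2 = (-5 - (-3)·0.0000) / (4) = -1.2500
Iteration 2:
  x1 = (3 - (-1)·-1.2500) / (5) = 0.3500
  x2 = (-5 - (-3)·0.6000) / (4) = -0.8000
Iteration 3:
  x1 = (3 - (-1)·-0.8000) / (5) = 0.4400
  x2 = (-5 - (-3)·0.3500) / (4) = -0.9875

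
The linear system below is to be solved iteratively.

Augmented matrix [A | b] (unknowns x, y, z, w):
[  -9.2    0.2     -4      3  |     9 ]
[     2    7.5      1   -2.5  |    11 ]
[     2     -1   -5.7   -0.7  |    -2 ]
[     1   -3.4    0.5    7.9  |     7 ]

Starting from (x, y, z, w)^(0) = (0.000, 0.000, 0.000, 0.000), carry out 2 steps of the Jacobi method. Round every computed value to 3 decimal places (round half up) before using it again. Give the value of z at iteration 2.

-0.358

Iteration 1:
  x = (9 - (0.2)·0.000 - (-4)·0.000 - (3)·0.000) / (-9.2) = -0.978
  y = (11 - (2)·0.000 - (1)·0.000 - (-2.5)·0.000) / (7.5) = 1.467
  z = (-2 - (2)·0.000 - (-1)·0.000 - (-0.7)·0.000) / (-5.7) = 0.351
  w = (7 - (1)·0.000 - (-3.4)·0.000 - (0.5)·0.000) / (7.9) = 0.886
Iteration 2:
  x = (9 - (0.2)·1.467 - (-4)·0.351 - (3)·0.886) / (-9.2) = -0.810
  y = (11 - (2)·-0.978 - (1)·0.351 - (-2.5)·0.886) / (7.5) = 1.976
  z = (-2 - (2)·-0.978 - (-1)·1.467 - (-0.7)·0.886) / (-5.7) = -0.358
  w = (7 - (1)·-0.978 - (-3.4)·1.467 - (0.5)·0.351) / (7.9) = 1.619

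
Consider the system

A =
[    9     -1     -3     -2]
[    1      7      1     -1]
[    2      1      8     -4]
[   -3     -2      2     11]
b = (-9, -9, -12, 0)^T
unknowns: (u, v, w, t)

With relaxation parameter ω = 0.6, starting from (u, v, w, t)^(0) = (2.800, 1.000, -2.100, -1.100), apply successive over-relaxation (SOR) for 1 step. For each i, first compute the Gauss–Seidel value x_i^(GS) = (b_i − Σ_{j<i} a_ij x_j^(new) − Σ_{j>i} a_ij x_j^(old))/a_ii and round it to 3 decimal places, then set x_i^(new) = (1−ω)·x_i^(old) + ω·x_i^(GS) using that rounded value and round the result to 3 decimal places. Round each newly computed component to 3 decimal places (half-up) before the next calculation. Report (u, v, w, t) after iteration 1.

(0.020, -0.288, -2.051, -0.244)

Iteration 1:
  u: GS value = (-9 - (-1)·1.000 - (-3)·-2.100 - (-2)·-1.100) / (9) = -1.833;  u ← (1−ω)·2.800 + ω·-1.833 = 0.020
  v: GS value = (-9 - (1)·0.020 - (1)·-2.100 - (-1)·-1.100) / (7) = -1.146;  v ← (1−ω)·1.000 + ω·-1.146 = -0.288
  w: GS value = (-12 - (2)·0.020 - (1)·-0.288 - (-4)·-1.100) / (8) = -2.019;  w ← (1−ω)·-2.100 + ω·-2.019 = -2.051
  t: GS value = (0 - (-3)·0.020 - (-2)·-0.288 - (2)·-2.051) / (11) = 0.326;  t ← (1−ω)·-1.100 + ω·0.326 = -0.244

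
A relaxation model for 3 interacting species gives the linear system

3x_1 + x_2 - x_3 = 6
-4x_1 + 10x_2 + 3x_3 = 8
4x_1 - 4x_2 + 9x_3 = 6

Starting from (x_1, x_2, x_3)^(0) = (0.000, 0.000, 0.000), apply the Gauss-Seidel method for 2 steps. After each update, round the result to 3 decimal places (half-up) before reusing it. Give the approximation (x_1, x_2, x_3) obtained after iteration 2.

Iteration 1:
  x_1 = (6 - (1)·0.000 - (-1)·0.000) / (3) = 2.000
  x_2 = (8 - (-4)·2.000 - (3)·0.000) / (10) = 1.600
  x_3 = (6 - (4)·2.000 - (-4)·1.600) / (9) = 0.489
Iteration 2:
  x_1 = (6 - (1)·1.600 - (-1)·0.489) / (3) = 1.630
  x_2 = (8 - (-4)·1.630 - (3)·0.489) / (10) = 1.305
  x_3 = (6 - (4)·1.630 - (-4)·1.305) / (9) = 0.522

(1.630, 1.305, 0.522)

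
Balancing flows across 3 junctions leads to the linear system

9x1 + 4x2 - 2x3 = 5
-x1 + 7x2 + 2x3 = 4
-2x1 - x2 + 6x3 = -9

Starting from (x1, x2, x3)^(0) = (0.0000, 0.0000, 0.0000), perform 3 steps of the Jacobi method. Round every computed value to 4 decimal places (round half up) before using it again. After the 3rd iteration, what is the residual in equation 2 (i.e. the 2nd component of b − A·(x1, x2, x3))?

Iteration 1:
  x1 = (5 - (4)·0.0000 - (-2)·0.0000) / (9) = 0.5556
  x2 = (4 - (-1)·0.0000 - (2)·0.0000) / (7) = 0.5714
  x3 = (-9 - (-2)·0.0000 - (-1)·0.0000) / (6) = -1.5000
Iteration 2:
  x1 = (5 - (4)·0.5714 - (-2)·-1.5000) / (9) = -0.0317
  x2 = (4 - (-1)·0.5556 - (2)·-1.5000) / (7) = 1.0794
  x3 = (-9 - (-2)·0.5556 - (-1)·0.5714) / (6) = -1.2196
Iteration 3:
  x1 = (5 - (4)·1.0794 - (-2)·-1.2196) / (9) = -0.1952
  x2 = (4 - (-1)·-0.0317 - (2)·-1.2196) / (7) = 0.9154
  x3 = (-9 - (-2)·-0.0317 - (-1)·1.0794) / (6) = -1.3307
Residual b − A·x = (0.4338, 0.0584, -0.4908)

0.0584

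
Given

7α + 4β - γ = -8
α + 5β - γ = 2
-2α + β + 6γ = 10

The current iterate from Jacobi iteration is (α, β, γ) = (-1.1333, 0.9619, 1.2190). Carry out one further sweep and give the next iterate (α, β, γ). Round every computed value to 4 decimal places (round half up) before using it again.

One sweep:
  α = (-8 - (4)·0.9619 - (-1)·1.2190) / (7) = -1.5184
  β = (2 - (1)·-1.1333 - (-1)·1.2190) / (5) = 0.8705
  γ = (10 - (-2)·-1.1333 - (1)·0.9619) / (6) = 1.1286

(-1.5184, 0.8705, 1.1286)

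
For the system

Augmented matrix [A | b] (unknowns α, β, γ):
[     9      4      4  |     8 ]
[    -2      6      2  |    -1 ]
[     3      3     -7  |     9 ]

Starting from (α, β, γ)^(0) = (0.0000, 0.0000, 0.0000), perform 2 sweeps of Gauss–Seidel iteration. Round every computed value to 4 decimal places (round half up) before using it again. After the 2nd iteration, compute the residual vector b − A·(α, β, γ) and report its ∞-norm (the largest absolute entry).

2.7751

Iteration 1:
  α = (8 - (4)·0.0000 - (4)·0.0000) / (9) = 0.8889
  β = (-1 - (-2)·0.8889 - (2)·0.0000) / (6) = 0.1296
  γ = (9 - (3)·0.8889 - (3)·0.1296) / (-7) = -0.8492
Iteration 2:
  α = (8 - (4)·0.1296 - (4)·-0.8492) / (9) = 1.2087
  β = (-1 - (-2)·1.2087 - (2)·-0.8492) / (6) = 0.5193
  γ = (9 - (3)·1.2087 - (3)·0.5193) / (-7) = -0.5451
Residual b − A·x = (-2.7751, -0.6082, 0.0003); ∞-norm = 2.7751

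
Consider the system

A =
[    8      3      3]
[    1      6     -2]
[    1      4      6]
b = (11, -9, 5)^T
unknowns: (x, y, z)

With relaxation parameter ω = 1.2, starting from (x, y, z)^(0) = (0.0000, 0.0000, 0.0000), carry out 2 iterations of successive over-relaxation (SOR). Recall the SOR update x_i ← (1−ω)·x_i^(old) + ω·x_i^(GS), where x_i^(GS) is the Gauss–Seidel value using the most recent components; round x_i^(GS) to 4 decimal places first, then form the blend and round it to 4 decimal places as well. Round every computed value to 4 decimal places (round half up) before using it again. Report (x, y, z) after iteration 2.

Iteration 1:
  x: GS value = (11 - (3)·0.0000 - (3)·0.0000) / (8) = 1.3750;  x ← (1−ω)·0.0000 + ω·1.3750 = 1.6500
  y: GS value = (-9 - (1)·1.6500 - (-2)·0.0000) / (6) = -1.7750;  y ← (1−ω)·0.0000 + ω·-1.7750 = -2.1300
  z: GS value = (5 - (1)·1.6500 - (4)·-2.1300) / (6) = 1.9783;  z ← (1−ω)·0.0000 + ω·1.9783 = 2.3740
Iteration 2:
  x: GS value = (11 - (3)·-2.1300 - (3)·2.3740) / (8) = 1.2835;  x ← (1−ω)·1.6500 + ω·1.2835 = 1.2102
  y: GS value = (-9 - (1)·1.2102 - (-2)·2.3740) / (6) = -0.9104;  y ← (1−ω)·-2.1300 + ω·-0.9104 = -0.6665
  z: GS value = (5 - (1)·1.2102 - (4)·-0.6665) / (6) = 1.0760;  z ← (1−ω)·2.3740 + ω·1.0760 = 0.8164

(1.2102, -0.6665, 0.8164)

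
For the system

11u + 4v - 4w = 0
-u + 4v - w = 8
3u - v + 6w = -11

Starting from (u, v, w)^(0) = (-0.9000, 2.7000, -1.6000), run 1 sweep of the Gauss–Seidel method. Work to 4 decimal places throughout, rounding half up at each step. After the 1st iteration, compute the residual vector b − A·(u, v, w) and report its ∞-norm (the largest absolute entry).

8.9632

Iteration 1:
  u = (0 - (4)·2.7000 - (-4)·-1.6000) / (11) = -1.5636
  v = (8 - (-1)·-1.5636 - (-1)·-1.6000) / (4) = 1.2091
  w = (-11 - (3)·-1.5636 - (-1)·1.2091) / (6) = -0.8500
Residual b − A·x = (8.9632, 0.7500, -0.0001); ∞-norm = 8.9632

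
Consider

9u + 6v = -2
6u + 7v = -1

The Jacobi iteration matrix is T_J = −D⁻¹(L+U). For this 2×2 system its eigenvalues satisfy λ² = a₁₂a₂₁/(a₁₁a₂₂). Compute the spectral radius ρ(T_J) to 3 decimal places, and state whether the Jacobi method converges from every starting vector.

0.756

a₁₂a₂₁/(a₁₁a₂₂) = (6)·(6) / ((9)·(7)) = 0.571429
ρ = √|0.571429| = √0.571429 = 0.756
ρ < 1, so Jacobi converges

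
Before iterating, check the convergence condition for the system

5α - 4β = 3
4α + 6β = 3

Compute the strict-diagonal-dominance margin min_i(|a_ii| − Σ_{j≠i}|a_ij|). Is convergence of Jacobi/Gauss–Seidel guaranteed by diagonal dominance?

row 1: |5| − (4) = 1
row 2: |6| − (4) = 2
minimum over rows = 1 → strictly diagonally dominant (convergence guaranteed)

1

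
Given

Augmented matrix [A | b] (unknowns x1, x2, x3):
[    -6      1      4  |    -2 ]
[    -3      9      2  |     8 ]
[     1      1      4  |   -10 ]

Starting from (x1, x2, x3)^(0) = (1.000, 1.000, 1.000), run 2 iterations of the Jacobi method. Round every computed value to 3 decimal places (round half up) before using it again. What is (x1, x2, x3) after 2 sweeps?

Iteration 1:
  x1 = (-2 - (1)·1.000 - (4)·1.000) / (-6) = 1.167
  x2 = (8 - (-3)·1.000 - (2)·1.000) / (9) = 1.000
  x3 = (-10 - (1)·1.000 - (1)·1.000) / (4) = -3.000
Iteration 2:
  x1 = (-2 - (1)·1.000 - (4)·-3.000) / (-6) = -1.500
  x2 = (8 - (-3)·1.167 - (2)·-3.000) / (9) = 1.945
  x3 = (-10 - (1)·1.167 - (1)·1.000) / (4) = -3.042

(-1.500, 1.945, -3.042)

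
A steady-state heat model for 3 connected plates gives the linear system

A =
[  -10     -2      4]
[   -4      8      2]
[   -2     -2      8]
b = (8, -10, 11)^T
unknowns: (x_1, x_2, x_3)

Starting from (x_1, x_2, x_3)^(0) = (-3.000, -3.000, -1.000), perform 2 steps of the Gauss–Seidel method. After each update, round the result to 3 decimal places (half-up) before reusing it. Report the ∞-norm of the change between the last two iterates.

0.420

Iteration 1:
  x_1 = (8 - (-2)·-3.000 - (4)·-1.000) / (-10) = -0.600
  x_2 = (-10 - (-4)·-0.600 - (2)·-1.000) / (8) = -1.300
  x_3 = (11 - (-2)·-0.600 - (-2)·-1.300) / (8) = 0.900
Iteration 2:
  x_1 = (8 - (-2)·-1.300 - (4)·0.900) / (-10) = -0.180
  x_2 = (-10 - (-4)·-0.180 - (2)·0.900) / (8) = -1.565
  x_3 = (11 - (-2)·-0.180 - (-2)·-1.565) / (8) = 0.939
Change: (0.420, -0.265, 0.039) → max |·| = 0.420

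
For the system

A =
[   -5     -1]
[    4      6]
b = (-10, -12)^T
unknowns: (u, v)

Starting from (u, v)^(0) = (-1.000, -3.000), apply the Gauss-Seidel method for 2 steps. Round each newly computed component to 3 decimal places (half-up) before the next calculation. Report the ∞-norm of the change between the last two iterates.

Iteration 1:
  u = (-10 - (-1)·-3.000) / (-5) = 2.600
  v = (-12 - (4)·2.600) / (6) = -3.733
Iteration 2:
  u = (-10 - (-1)·-3.733) / (-5) = 2.747
  v = (-12 - (4)·2.747) / (6) = -3.831
Change: (0.147, -0.098) → max |·| = 0.147

0.147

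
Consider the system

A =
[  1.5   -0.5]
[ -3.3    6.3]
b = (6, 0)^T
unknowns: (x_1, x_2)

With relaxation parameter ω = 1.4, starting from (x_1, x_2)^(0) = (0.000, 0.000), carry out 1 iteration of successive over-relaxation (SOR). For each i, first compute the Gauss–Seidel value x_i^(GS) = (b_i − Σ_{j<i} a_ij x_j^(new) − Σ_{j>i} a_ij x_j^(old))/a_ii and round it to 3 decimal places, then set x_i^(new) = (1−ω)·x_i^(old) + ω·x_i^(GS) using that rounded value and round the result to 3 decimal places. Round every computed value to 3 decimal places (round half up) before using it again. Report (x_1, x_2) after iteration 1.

Iteration 1:
  x_1: GS value = (6 - (-0.5)·0.000) / (1.5) = 4.000;  x_1 ← (1−ω)·0.000 + ω·4.000 = 5.600
  x_2: GS value = (0 - (-3.3)·5.600) / (6.3) = 2.933;  x_2 ← (1−ω)·0.000 + ω·2.933 = 4.106

(5.600, 4.106)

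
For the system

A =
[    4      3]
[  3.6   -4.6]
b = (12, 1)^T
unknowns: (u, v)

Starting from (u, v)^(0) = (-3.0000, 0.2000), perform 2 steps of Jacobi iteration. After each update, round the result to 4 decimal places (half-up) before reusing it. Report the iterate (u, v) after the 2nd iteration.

(4.9239, 2.0130)

Iteration 1:
  u = (12 - (3)·0.2000) / (4) = 2.8500
  v = (1 - (3.6)·-3.0000) / (-4.6) = -2.5652
Iteration 2:
  u = (12 - (3)·-2.5652) / (4) = 4.9239
  v = (1 - (3.6)·2.8500) / (-4.6) = 2.0130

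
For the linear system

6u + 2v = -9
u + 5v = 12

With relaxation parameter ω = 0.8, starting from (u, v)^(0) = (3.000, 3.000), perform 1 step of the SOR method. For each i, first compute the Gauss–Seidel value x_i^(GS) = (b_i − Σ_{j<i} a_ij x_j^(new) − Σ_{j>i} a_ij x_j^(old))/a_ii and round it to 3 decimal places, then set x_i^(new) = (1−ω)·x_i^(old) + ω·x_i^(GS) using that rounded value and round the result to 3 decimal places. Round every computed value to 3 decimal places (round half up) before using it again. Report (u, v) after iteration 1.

(-1.400, 2.744)

Iteration 1:
  u: GS value = (-9 - (2)·3.000) / (6) = -2.500;  u ← (1−ω)·3.000 + ω·-2.500 = -1.400
  v: GS value = (12 - (1)·-1.400) / (5) = 2.680;  v ← (1−ω)·3.000 + ω·2.680 = 2.744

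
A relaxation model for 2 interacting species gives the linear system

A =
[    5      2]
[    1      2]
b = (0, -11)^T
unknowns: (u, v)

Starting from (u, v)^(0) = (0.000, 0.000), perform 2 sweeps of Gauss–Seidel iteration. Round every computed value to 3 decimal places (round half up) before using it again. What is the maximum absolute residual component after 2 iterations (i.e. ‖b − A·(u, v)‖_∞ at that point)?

2.200

Iteration 1:
  u = (0 - (2)·0.000) / (5) = 0.000
  v = (-11 - (1)·0.000) / (2) = -5.500
Iteration 2:
  u = (0 - (2)·-5.500) / (5) = 2.200
  v = (-11 - (1)·2.200) / (2) = -6.600
Residual b − A·x = (2.200, 0.000); ∞-norm = 2.200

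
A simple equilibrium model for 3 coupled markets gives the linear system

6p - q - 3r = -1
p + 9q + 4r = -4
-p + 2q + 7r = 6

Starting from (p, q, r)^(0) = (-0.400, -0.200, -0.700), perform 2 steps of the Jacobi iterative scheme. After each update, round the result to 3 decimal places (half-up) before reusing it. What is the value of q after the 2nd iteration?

Iteration 1:
  p = (-1 - (-1)·-0.200 - (-3)·-0.700) / (6) = -0.550
  q = (-4 - (1)·-0.400 - (4)·-0.700) / (9) = -0.089
  r = (6 - (-1)·-0.400 - (2)·-0.200) / (7) = 0.857
Iteration 2:
  p = (-1 - (-1)·-0.089 - (-3)·0.857) / (6) = 0.247
  q = (-4 - (1)·-0.550 - (4)·0.857) / (9) = -0.764
  r = (6 - (-1)·-0.550 - (2)·-0.089) / (7) = 0.804

-0.764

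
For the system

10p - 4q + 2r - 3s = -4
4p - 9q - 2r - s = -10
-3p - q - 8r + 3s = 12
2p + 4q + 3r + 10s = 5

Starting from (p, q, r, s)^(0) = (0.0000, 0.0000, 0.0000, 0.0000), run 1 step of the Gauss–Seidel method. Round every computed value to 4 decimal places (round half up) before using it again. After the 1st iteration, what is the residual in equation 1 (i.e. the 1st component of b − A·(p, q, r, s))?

Iteration 1:
  p = (-4 - (-4)·0.0000 - (2)·0.0000 - (-3)·0.0000) / (10) = -0.4000
  q = (-10 - (4)·-0.4000 - (-2)·0.0000 - (-1)·0.0000) / (-9) = 0.9333
  r = (12 - (-3)·-0.4000 - (-1)·0.9333 - (3)·0.0000) / (-8) = -1.4667
  s = (5 - (2)·-0.4000 - (4)·0.9333 - (3)·-1.4667) / (10) = 0.6467
Residual b − A·x = (8.6067, -2.2870, -1.9404, -0.0001)

8.6067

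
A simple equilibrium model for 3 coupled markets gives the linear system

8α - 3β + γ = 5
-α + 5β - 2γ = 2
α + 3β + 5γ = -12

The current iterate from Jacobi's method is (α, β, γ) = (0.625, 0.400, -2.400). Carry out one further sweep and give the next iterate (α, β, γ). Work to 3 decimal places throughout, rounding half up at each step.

One sweep:
  α = (5 - (-3)·0.400 - (1)·-2.400) / (8) = 1.075
  β = (2 - (-1)·0.625 - (-2)·-2.400) / (5) = -0.435
  γ = (-12 - (1)·0.625 - (3)·0.400) / (5) = -2.765

(1.075, -0.435, -2.765)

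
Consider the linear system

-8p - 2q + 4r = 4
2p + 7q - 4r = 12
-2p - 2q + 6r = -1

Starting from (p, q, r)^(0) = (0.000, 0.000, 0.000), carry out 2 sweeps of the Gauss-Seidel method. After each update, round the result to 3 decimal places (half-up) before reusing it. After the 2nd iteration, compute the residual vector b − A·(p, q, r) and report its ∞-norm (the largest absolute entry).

Iteration 1:
  p = (4 - (-2)·0.000 - (4)·0.000) / (-8) = -0.500
  q = (12 - (2)·-0.500 - (-4)·0.000) / (7) = 1.857
  r = (-1 - (-2)·-0.500 - (-2)·1.857) / (6) = 0.286
Iteration 2:
  p = (4 - (-2)·1.857 - (4)·0.286) / (-8) = -0.821
  q = (12 - (2)·-0.821 - (-4)·0.286) / (7) = 2.112
  r = (-1 - (-2)·-0.821 - (-2)·2.112) / (6) = 0.264
Residual b − A·x = (0.600, -0.086, -0.002); ∞-norm = 0.600

0.600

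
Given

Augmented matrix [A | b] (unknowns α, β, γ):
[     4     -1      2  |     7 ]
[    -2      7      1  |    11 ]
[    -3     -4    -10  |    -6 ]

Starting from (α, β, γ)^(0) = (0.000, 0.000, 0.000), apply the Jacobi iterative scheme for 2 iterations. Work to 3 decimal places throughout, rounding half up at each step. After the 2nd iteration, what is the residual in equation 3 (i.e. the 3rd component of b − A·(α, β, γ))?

Iteration 1:
  α = (7 - (-1)·0.000 - (2)·0.000) / (4) = 1.750
  β = (11 - (-2)·0.000 - (1)·0.000) / (7) = 1.571
  γ = (-6 - (-3)·0.000 - (-4)·0.000) / (-10) = 0.600
Iteration 2:
  α = (7 - (-1)·1.571 - (2)·0.600) / (4) = 1.843
  β = (11 - (-2)·1.750 - (1)·0.600) / (7) = 1.986
  γ = (-6 - (-3)·1.750 - (-4)·1.571) / (-10) = -0.553
Residual b − A·x = (2.720, 1.337, 1.943)

1.943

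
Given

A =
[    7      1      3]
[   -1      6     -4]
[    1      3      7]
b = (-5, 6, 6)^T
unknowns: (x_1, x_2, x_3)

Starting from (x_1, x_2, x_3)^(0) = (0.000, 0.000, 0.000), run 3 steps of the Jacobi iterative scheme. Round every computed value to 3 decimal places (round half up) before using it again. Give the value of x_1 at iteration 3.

Iteration 1:
  x_1 = (-5 - (1)·0.000 - (3)·0.000) / (7) = -0.714
  x_2 = (6 - (-1)·0.000 - (-4)·0.000) / (6) = 1.000
  x_3 = (6 - (1)·0.000 - (3)·0.000) / (7) = 0.857
Iteration 2:
  x_1 = (-5 - (1)·1.000 - (3)·0.857) / (7) = -1.224
  x_2 = (6 - (-1)·-0.714 - (-4)·0.857) / (6) = 1.452
  x_3 = (6 - (1)·-0.714 - (3)·1.000) / (7) = 0.531
Iteration 3:
  x_1 = (-5 - (1)·1.452 - (3)·0.531) / (7) = -1.149
  x_2 = (6 - (-1)·-1.224 - (-4)·0.531) / (6) = 1.150
  x_3 = (6 - (1)·-1.224 - (3)·1.452) / (7) = 0.410

-1.149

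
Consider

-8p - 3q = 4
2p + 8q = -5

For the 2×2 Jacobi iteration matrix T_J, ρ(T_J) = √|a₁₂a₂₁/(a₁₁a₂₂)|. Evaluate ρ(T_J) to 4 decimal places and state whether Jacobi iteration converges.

a₁₂a₂₁/(a₁₁a₂₂) = (-3)·(2) / ((-8)·(8)) = 0.093750
ρ = √|0.093750| = √0.093750 = 0.3062
ρ < 1, so Jacobi converges

0.3062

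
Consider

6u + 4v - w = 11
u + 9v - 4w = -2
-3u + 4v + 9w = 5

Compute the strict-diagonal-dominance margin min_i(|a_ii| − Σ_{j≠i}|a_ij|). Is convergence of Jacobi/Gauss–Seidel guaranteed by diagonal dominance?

row 1: |6| − (4+1) = 1
row 2: |9| − (1+4) = 4
row 3: |9| − (3+4) = 2
minimum over rows = 1 → strictly diagonally dominant (convergence guaranteed)

1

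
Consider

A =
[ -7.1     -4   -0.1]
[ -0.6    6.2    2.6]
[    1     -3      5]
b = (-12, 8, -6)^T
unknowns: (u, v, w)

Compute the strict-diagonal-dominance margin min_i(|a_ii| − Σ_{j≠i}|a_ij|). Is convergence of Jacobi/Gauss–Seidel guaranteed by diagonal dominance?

1

row 1: |-7.1| − (4+0.1) = 3
row 2: |6.2| − (0.6+2.6) = 3
row 3: |5| − (1+3) = 1
minimum over rows = 1 → strictly diagonally dominant (convergence guaranteed)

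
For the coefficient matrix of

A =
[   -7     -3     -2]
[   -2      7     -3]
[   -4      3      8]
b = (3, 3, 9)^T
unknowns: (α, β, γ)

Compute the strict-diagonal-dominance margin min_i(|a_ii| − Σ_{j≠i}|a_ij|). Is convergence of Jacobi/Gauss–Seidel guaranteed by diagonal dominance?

row 1: |-7| − (3+2) = 2
row 2: |7| − (2+3) = 2
row 3: |8| − (4+3) = 1
minimum over rows = 1 → strictly diagonally dominant (convergence guaranteed)

1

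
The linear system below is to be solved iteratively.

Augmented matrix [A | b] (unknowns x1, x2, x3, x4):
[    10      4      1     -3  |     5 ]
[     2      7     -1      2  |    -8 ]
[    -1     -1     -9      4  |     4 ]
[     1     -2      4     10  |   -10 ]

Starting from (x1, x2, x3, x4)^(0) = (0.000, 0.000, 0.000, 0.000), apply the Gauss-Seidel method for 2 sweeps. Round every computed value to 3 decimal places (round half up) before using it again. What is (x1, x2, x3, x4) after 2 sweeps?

(0.701, -1.062, -0.922, -0.914)

Iteration 1:
  x1 = (5 - (4)·0.000 - (1)·0.000 - (-3)·0.000) / (10) = 0.500
  x2 = (-8 - (2)·0.500 - (-1)·0.000 - (2)·0.000) / (7) = -1.286
  x3 = (4 - (-1)·0.500 - (-1)·-1.286 - (4)·0.000) / (-9) = -0.357
  x4 = (-10 - (1)·0.500 - (-2)·-1.286 - (4)·-0.357) / (10) = -1.164
Iteration 2:
  x1 = (5 - (4)·-1.286 - (1)·-0.357 - (-3)·-1.164) / (10) = 0.701
  x2 = (-8 - (2)·0.701 - (-1)·-0.357 - (2)·-1.164) / (7) = -1.062
  x3 = (4 - (-1)·0.701 - (-1)·-1.062 - (4)·-1.164) / (-9) = -0.922
  x4 = (-10 - (1)·0.701 - (-2)·-1.062 - (4)·-0.922) / (10) = -0.914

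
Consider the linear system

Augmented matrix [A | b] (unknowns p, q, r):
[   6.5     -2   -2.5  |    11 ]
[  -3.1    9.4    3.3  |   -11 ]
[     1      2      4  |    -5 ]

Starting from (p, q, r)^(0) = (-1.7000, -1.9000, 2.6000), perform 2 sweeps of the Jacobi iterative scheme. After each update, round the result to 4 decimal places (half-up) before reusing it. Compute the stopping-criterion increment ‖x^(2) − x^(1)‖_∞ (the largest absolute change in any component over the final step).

Iteration 1:
  p = (11 - (-2)·-1.9000 - (-2.5)·2.6000) / (6.5) = 2.1077
  q = (-11 - (-3.1)·-1.7000 - (3.3)·2.6000) / (9.4) = -2.6436
  r = (-5 - (1)·-1.7000 - (2)·-1.9000) / (4) = 0.1250
Iteration 2:
  p = (11 - (-2)·-2.6436 - (-2.5)·0.1250) / (6.5) = 0.9270
  q = (-11 - (-3.1)·2.1077 - (3.3)·0.1250) / (9.4) = -0.5190
  r = (-5 - (1)·2.1077 - (2)·-2.6436) / (4) = -0.4551
Change: (-1.1807, 2.1246, -0.5801) → max |·| = 2.1246

2.1246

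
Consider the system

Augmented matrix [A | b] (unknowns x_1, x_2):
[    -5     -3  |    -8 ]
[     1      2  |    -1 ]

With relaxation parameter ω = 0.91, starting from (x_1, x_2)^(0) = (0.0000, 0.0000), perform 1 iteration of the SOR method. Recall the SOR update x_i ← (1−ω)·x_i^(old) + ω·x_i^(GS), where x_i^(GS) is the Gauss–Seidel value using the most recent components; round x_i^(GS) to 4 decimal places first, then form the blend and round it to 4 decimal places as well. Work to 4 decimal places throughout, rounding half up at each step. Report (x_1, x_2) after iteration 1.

(1.4560, -1.1175)

Iteration 1:
  x_1: GS value = (-8 - (-3)·0.0000) / (-5) = 1.6000;  x_1 ← (1−ω)·0.0000 + ω·1.6000 = 1.4560
  x_2: GS value = (-1 - (1)·1.4560) / (2) = -1.2280;  x_2 ← (1−ω)·0.0000 + ω·-1.2280 = -1.1175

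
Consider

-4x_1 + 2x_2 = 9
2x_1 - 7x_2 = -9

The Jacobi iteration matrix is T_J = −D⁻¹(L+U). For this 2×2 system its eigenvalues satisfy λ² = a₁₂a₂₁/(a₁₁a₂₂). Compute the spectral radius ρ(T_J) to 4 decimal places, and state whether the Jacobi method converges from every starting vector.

0.3780

a₁₂a₂₁/(a₁₁a₂₂) = (2)·(2) / ((-4)·(-7)) = 0.142857
ρ = √|0.142857| = √0.142857 = 0.3780
ρ < 1, so Jacobi converges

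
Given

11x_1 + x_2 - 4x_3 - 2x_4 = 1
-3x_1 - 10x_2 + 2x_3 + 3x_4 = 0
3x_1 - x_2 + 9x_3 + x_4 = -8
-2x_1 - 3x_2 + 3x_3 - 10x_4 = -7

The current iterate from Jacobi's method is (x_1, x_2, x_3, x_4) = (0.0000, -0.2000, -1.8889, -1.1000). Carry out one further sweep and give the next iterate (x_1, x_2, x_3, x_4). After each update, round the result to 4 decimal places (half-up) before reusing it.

One sweep:
  x_1 = (1 - (1)·-0.2000 - (-4)·-1.8889 - (-2)·-1.1000) / (11) = -0.7778
  x_2 = (0 - (-3)·0.0000 - (2)·-1.8889 - (3)·-1.1000) / (-10) = -0.7078
  x_3 = (-8 - (3)·0.0000 - (-1)·-0.2000 - (1)·-1.1000) / (9) = -0.7889
  x_4 = (-7 - (-2)·0.0000 - (-3)·-0.2000 - (3)·-1.8889) / (-10) = 0.1933

(-0.7778, -0.7078, -0.7889, 0.1933)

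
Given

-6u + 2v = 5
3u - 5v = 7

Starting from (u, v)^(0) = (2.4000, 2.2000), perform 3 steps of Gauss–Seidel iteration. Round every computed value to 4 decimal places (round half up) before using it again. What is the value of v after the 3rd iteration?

-2.3384

Iteration 1:
  u = (5 - (2)·2.2000) / (-6) = -0.1000
  v = (7 - (3)·-0.1000) / (-5) = -1.4600
Iteration 2:
  u = (5 - (2)·-1.4600) / (-6) = -1.3200
  v = (7 - (3)·-1.3200) / (-5) = -2.1920
Iteration 3:
  u = (5 - (2)·-2.1920) / (-6) = -1.5640
  v = (7 - (3)·-1.5640) / (-5) = -2.3384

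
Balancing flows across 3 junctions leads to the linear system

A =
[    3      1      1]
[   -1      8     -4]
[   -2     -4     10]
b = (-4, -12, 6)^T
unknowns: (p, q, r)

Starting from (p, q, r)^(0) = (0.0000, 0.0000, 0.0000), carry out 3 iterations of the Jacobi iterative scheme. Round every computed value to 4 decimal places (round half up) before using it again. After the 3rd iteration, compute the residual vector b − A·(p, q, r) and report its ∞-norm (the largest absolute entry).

Iteration 1:
  p = (-4 - (1)·0.0000 - (1)·0.0000) / (3) = -1.3333
  q = (-12 - (-1)·0.0000 - (-4)·0.0000) / (8) = -1.5000
  r = (6 - (-2)·0.0000 - (-4)·0.0000) / (10) = 0.6000
Iteration 2:
  p = (-4 - (1)·-1.5000 - (1)·0.6000) / (3) = -1.0333
  q = (-12 - (-1)·-1.3333 - (-4)·0.6000) / (8) = -1.3667
  r = (6 - (-2)·-1.3333 - (-4)·-1.5000) / (10) = -0.2667
Iteration 3:
  p = (-4 - (1)·-1.3667 - (1)·-0.2667) / (3) = -0.7889
  q = (-12 - (-1)·-1.0333 - (-4)·-0.2667) / (8) = -1.7625
  r = (6 - (-2)·-1.0333 - (-4)·-1.3667) / (10) = -0.1533
Residual b − A·x = (0.2825, 0.6979, -1.0948); ∞-norm = 1.0948

1.0948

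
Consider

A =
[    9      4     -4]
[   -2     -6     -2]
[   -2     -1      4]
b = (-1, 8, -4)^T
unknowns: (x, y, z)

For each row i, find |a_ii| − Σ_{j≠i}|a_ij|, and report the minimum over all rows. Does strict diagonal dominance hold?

1

row 1: |9| − (4+4) = 1
row 2: |-6| − (2+2) = 2
row 3: |4| − (2+1) = 1
minimum over rows = 1 → strictly diagonally dominant (convergence guaranteed)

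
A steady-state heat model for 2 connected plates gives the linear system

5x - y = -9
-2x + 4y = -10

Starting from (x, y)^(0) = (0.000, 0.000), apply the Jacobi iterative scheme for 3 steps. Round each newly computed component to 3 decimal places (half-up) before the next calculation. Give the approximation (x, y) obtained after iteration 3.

Iteration 1:
  x = (-9 - (-1)·0.000) / (5) = -1.800
  y = (-10 - (-2)·0.000) / (4) = -2.500
Iteration 2:
  x = (-9 - (-1)·-2.500) / (5) = -2.300
  y = (-10 - (-2)·-1.800) / (4) = -3.400
Iteration 3:
  x = (-9 - (-1)·-3.400) / (5) = -2.480
  y = (-10 - (-2)·-2.300) / (4) = -3.650

(-2.480, -3.650)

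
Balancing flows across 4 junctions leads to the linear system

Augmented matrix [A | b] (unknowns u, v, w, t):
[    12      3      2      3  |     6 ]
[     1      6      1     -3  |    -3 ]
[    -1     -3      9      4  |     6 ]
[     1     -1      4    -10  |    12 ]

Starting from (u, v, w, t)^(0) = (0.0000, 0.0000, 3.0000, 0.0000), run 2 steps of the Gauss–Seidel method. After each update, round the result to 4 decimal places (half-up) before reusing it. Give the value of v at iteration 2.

-1.1949

Iteration 1:
  u = (6 - (3)·0.0000 - (2)·3.0000 - (3)·0.0000) / (12) = 0.0000
  v = (-3 - (1)·0.0000 - (1)·3.0000 - (-3)·0.0000) / (6) = -1.0000
  w = (6 - (-1)·0.0000 - (-3)·-1.0000 - (4)·0.0000) / (9) = 0.3333
  t = (12 - (1)·0.0000 - (-1)·-1.0000 - (4)·0.3333) / (-10) = -0.9667
Iteration 2:
  u = (6 - (3)·-1.0000 - (2)·0.3333 - (3)·-0.9667) / (12) = 0.9361
  v = (-3 - (1)·0.9361 - (1)·0.3333 - (-3)·-0.9667) / (6) = -1.1949
  w = (6 - (-1)·0.9361 - (-3)·-1.1949 - (4)·-0.9667) / (9) = 0.8020
  t = (12 - (1)·0.9361 - (-1)·-1.1949 - (4)·0.8020) / (-10) = -0.6661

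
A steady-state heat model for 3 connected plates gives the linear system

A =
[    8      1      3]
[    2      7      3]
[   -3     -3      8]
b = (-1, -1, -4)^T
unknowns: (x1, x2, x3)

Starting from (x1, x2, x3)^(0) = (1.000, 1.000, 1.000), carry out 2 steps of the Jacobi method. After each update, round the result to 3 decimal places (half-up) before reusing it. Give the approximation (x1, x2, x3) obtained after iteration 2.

Iteration 1:
  x1 = (-1 - (1)·1.000 - (3)·1.000) / (8) = -0.625
  x2 = (-1 - (2)·1.000 - (3)·1.000) / (7) = -0.857
  x3 = (-4 - (-3)·1.000 - (-3)·1.000) / (8) = 0.250
Iteration 2:
  x1 = (-1 - (1)·-0.857 - (3)·0.250) / (8) = -0.112
  x2 = (-1 - (2)·-0.625 - (3)·0.250) / (7) = -0.071
  x3 = (-4 - (-3)·-0.625 - (-3)·-0.857) / (8) = -1.056

(-0.112, -0.071, -1.056)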